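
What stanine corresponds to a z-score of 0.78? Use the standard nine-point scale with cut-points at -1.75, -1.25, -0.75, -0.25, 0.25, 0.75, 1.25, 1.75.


Stanine boundaries: [-1.75, -1.25, -0.75, -0.25, 0.25, 0.75, 1.25, 1.75]
z = 0.78
Check each boundary:
  z >= -1.75 -> could be stanine 2
  z >= -1.25 -> could be stanine 3
  z >= -0.75 -> could be stanine 4
  z >= -0.25 -> could be stanine 5
  z >= 0.25 -> could be stanine 6
  z >= 0.75 -> could be stanine 7
  z < 1.25
  z < 1.75
Highest qualifying boundary gives stanine = 7

7


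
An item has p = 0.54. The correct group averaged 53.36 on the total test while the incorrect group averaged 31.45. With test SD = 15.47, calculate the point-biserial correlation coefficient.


q = 1 - p = 0.46
rpb = ((M1 - M0) / SD) * sqrt(p * q)
rpb = ((53.36 - 31.45) / 15.47) * sqrt(0.54 * 0.46)
rpb = 0.7059

0.7059


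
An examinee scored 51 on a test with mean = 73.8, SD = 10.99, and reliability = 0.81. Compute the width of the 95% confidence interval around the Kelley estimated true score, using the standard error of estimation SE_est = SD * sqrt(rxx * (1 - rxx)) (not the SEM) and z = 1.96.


True score estimate = 0.81*51 + 0.19*73.8 = 55.332
SE_est = SD * sqrt(rxx * (1 - rxx)) = 10.99 * sqrt(0.81 * 0.19) = 10.99 * sqrt(0.1539) = 4.311387
CI = T_est +/- z * SE_est, so width = 2 * z * SE_est = 2 * 1.96 * 4.311387
Width = 16.9006

16.9006


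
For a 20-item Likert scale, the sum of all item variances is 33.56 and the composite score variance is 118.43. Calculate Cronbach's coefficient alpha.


alpha = (k/(k-1)) * (1 - sum(si^2)/s_total^2)
= (20/19) * (1 - 33.56/118.43)
alpha = 0.7543

0.7543


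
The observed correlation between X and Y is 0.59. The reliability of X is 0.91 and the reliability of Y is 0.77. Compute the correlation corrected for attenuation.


r_corrected = rxy / sqrt(rxx * ryy)
= 0.59 / sqrt(0.91 * 0.77)
= 0.59 / sqrt(0.7007)
= 0.59 / 0.837078
r_corrected = 0.7048

0.7048


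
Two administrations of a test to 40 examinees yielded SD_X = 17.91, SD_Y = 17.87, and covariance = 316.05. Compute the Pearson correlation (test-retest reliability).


r = cov(X,Y) / (SD_X * SD_Y)
r = 316.05 / (17.91 * 17.87)
r = 316.05 / 320.0517
r = 0.9875

0.9875


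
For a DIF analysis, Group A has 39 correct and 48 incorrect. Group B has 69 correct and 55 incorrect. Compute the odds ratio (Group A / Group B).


Odds_A = 39/48 = 0.8125
Odds_B = 69/55 = 1.2545
OR = Odds_A / Odds_B = 0.8125 / 1.2545
Exactly, OR = (39 * 55) / (48 * 69) = 2145 / 3312
OR = 0.6476

0.6476


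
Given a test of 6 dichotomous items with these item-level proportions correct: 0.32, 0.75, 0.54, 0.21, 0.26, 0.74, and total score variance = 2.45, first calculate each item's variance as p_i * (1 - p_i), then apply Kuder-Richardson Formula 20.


For each item, compute p_i * q_i:
  Item 1: 0.32 * 0.68 = 0.2176
  Item 2: 0.75 * 0.25 = 0.1875
  Item 3: 0.54 * 0.46 = 0.2484
  Item 4: 0.21 * 0.79 = 0.1659
  Item 5: 0.26 * 0.74 = 0.1924
  Item 6: 0.74 * 0.26 = 0.1924
Sum(p_i * q_i) = 0.2176 + 0.1875 + 0.2484 + 0.1659 + 0.1924 + 0.1924 = 1.2042
KR-20 = (k/(k-1)) * (1 - Sum(p_i*q_i) / Var_total)
= (6/5) * (1 - 1.2042/2.45)
= 1.2 * 0.5085
KR-20 = 0.6102

0.6102


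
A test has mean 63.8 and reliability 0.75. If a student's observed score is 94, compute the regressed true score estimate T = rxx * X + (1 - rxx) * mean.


T_est = rxx * X + (1 - rxx) * mean
T_est = 0.75 * 94 + 0.25 * 63.8
T_est = 70.5 + 15.95
T_est = 86.45

86.45


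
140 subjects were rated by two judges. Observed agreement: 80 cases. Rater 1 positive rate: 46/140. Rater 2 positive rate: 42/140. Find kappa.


P_o = 80/140 = 0.571429
P_e = (46*42 + 94*98) / 19600 = 0.568571
kappa = (P_o - P_e) / (1 - P_e)
kappa = (0.571429 - 0.568571) / (1 - 0.568571)
kappa = 0.0066

0.0066


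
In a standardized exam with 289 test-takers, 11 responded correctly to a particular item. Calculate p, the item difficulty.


Item difficulty p = number correct / total examinees
p = 11 / 289
p = 0.0381

0.0381


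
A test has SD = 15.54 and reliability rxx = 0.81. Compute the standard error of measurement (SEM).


SEM = SD * sqrt(1 - rxx)
SEM = 15.54 * sqrt(1 - 0.81)
SEM = 15.54 * sqrt(0.19) = 15.54 * 0.43589
SEM = 6.7737

6.7737


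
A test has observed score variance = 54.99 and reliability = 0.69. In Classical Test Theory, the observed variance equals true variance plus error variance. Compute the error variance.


var_true = rxx * var_obs = 0.69 * 54.99 = 37.9431
var_error = var_obs - var_true
var_error = 54.99 - 37.9431
var_error = 17.0469

17.0469


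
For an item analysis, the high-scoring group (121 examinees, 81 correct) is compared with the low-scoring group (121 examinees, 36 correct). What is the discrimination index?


p_upper = 81/121 = 0.6694
p_lower = 36/121 = 0.2975
D = 0.6694 - 0.2975 = 0.3719

0.3719


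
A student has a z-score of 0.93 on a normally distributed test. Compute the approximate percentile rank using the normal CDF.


CDF(z) = 0.5 * (1 + erf(z/sqrt(2)))
erf(0.6576) = 0.6476
CDF = 0.8238
Percentile rank = 0.8238 * 100 = 82.38

82.38


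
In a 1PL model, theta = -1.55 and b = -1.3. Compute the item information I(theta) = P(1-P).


P = 1/(1+exp(-(-1.55--1.3))) = 0.4378
I = P*(1-P) = 0.4378 * 0.5622
I = 0.2461

0.2461


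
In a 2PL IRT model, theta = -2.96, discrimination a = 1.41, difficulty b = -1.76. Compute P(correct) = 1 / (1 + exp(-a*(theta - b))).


a*(theta - b) = 1.41 * (-2.96 - -1.76) = -1.692
exp(--1.692) = 5.4303
P = 1 / (1 + 5.4303)
P = 0.1555

0.1555


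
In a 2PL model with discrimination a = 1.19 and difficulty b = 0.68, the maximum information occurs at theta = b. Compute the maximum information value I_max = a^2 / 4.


For 2PL, max info at theta = b = 0.68
I_max = a^2 / 4 = 1.19^2 / 4
= 1.4161 / 4
I_max = 0.354

0.354


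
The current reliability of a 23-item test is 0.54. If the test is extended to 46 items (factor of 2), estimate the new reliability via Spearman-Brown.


r_new = (n * rxx) / (1 + (n-1) * rxx)
r_new = (2 * 0.54) / (1 + 1 * 0.54)
r_new = 1.08 / 1.54
r_new = 0.7013

0.7013


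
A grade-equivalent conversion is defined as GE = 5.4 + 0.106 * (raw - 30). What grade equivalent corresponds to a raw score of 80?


raw - median = 80 - 30 = 50
slope * diff = 0.106 * 50 = 5.3
GE = 5.4 + 5.3
GE = 10.7

10.7


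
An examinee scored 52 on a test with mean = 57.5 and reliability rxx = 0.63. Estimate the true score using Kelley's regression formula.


T_est = rxx * X + (1 - rxx) * mean
T_est = 0.63 * 52 + 0.37 * 57.5
T_est = 32.76 + 21.275
T_est = 54.035

54.035


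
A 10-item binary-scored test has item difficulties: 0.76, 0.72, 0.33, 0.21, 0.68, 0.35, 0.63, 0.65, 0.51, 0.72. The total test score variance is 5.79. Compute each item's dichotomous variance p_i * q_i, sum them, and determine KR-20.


For each item, compute p_i * q_i:
  Item 1: 0.76 * 0.24 = 0.1824
  Item 2: 0.72 * 0.28 = 0.2016
  Item 3: 0.33 * 0.67 = 0.2211
  Item 4: 0.21 * 0.79 = 0.1659
  Item 5: 0.68 * 0.32 = 0.2176
  Item 6: 0.35 * 0.65 = 0.2275
  Item 7: 0.63 * 0.37 = 0.2331
  Item 8: 0.65 * 0.35 = 0.2275
  Item 9: 0.51 * 0.49 = 0.2499
  Item 10: 0.72 * 0.28 = 0.2016
Sum(p_i * q_i) = 0.1824 + 0.2016 + 0.2211 + 0.1659 + 0.2176 + 0.2275 + 0.2331 + 0.2275 + 0.2499 + 0.2016 = 2.1282
KR-20 = (k/(k-1)) * (1 - Sum(p_i*q_i) / Var_total)
= (10/9) * (1 - 2.1282/5.79)
= 1.1111 * 0.6324
KR-20 = 0.7027

0.7027


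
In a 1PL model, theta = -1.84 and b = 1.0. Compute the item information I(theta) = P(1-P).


P = 1/(1+exp(-(-1.84-1.0))) = 0.0552
I = P*(1-P) = 0.0552 * 0.9448
I = 0.0522

0.0522


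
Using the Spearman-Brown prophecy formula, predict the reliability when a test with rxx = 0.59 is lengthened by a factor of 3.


r_new = (n * rxx) / (1 + (n-1) * rxx)
r_new = (3 * 0.59) / (1 + 2 * 0.59)
r_new = 1.77 / 2.18
r_new = 0.8119

0.8119


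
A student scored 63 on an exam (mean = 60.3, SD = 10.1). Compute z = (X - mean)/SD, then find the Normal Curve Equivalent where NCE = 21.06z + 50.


z = (X - mean) / SD = (63 - 60.3) / 10.1
z = 2.7 / 10.1
z = 0.2673
NCE = NCE = 21.06z + 50
Carry z at full precision (z = 2.7 / 10.1) into the conversion:
NCE = 21.06 * (2.7 / 10.1) + 50 = 56.862 / 10.1 + 50
NCE = 5.6299 + 50
NCE = 55.6299

55.6299


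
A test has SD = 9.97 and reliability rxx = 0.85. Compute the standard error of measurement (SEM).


SEM = SD * sqrt(1 - rxx)
SEM = 9.97 * sqrt(1 - 0.85)
SEM = 9.97 * sqrt(0.15) = 9.97 * 0.387298
SEM = 3.8614

3.8614


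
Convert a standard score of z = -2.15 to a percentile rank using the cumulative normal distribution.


CDF(z) = 0.5 * (1 + erf(z/sqrt(2)))
erf(-1.5203) = -0.9684
CDF = 0.0158
Percentile rank = 0.0158 * 100 = 1.58

1.58


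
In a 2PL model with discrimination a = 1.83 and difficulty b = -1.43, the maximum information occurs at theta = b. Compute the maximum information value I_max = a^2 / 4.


For 2PL, max info at theta = b = -1.43
I_max = a^2 / 4 = 1.83^2 / 4
= 3.3489 / 4
I_max = 0.8372

0.8372


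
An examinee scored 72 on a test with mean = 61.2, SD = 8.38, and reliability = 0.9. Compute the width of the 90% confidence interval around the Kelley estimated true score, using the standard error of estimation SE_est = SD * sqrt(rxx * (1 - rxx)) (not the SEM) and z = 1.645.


True score estimate = 0.9*72 + 0.1*61.2 = 70.92
SE_est = SD * sqrt(rxx * (1 - rxx)) = 8.38 * sqrt(0.9 * 0.1) = 8.38 * sqrt(0.09) = 2.514
CI = T_est +/- z * SE_est, so width = 2 * z * SE_est = 2 * 1.645 * 2.514
Width = 8.2711

8.2711


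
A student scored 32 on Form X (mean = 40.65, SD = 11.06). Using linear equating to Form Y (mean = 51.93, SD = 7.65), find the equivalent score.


slope = SD_Y / SD_X = 7.65 / 11.06 ~ 0.6917
intercept = mean_Y - slope * mean_X = 51.93 - (7.65 / 11.06) * 40.65 ~ 23.8131
Y = slope * X + intercept. To avoid rounding drift from the rounded slope/intercept, evaluate the equivalent form Y = mean_Y + SD_Y * (X - mean_X) / SD_X at full precision:
Y = 51.93 + 7.65 * (32 - 40.65) / 11.06
Y = 51.93 - 7.65 * 8.65 / 11.06
Y = 51.93 - 66.1725 / 11.06
Y = 51.93 - 5.983
Y = 45.947

45.947


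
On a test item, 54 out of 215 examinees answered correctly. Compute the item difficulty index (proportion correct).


Item difficulty p = number correct / total examinees
p = 54 / 215
p = 0.2512

0.2512


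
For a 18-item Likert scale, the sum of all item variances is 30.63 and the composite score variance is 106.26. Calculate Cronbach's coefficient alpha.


alpha = (k/(k-1)) * (1 - sum(si^2)/s_total^2)
= (18/17) * (1 - 30.63/106.26)
alpha = 0.7536

0.7536


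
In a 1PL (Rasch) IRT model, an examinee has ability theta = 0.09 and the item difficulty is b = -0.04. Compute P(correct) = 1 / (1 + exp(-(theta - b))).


theta - b = 0.09 - -0.04 = 0.13
exp(-(theta - b)) = exp(-0.13) = 0.8781
P = 1 / (1 + 0.8781)
P = 0.5325

0.5325


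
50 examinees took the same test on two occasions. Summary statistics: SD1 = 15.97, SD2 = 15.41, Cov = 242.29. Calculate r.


r = cov(X,Y) / (SD_X * SD_Y)
r = 242.29 / (15.97 * 15.41)
r = 242.29 / 246.0977
r = 0.9845

0.9845


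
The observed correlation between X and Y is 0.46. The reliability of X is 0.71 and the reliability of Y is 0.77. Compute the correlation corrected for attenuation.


r_corrected = rxy / sqrt(rxx * ryy)
= 0.46 / sqrt(0.71 * 0.77)
= 0.46 / sqrt(0.5467)
= 0.46 / 0.739392
r_corrected = 0.6221

0.6221


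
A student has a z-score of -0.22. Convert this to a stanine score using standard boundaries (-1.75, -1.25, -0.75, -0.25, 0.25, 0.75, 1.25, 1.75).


Stanine boundaries: [-1.75, -1.25, -0.75, -0.25, 0.25, 0.75, 1.25, 1.75]
z = -0.22
Check each boundary:
  z >= -1.75 -> could be stanine 2
  z >= -1.25 -> could be stanine 3
  z >= -0.75 -> could be stanine 4
  z >= -0.25 -> could be stanine 5
  z < 0.25
  z < 0.75
  z < 1.25
  z < 1.75
Highest qualifying boundary gives stanine = 5

5


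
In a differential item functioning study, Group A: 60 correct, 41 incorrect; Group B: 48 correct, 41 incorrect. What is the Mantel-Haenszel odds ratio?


Odds_A = 60/41 = 1.4634
Odds_B = 48/41 = 1.1707
OR = Odds_A / Odds_B = 1.4634 / 1.1707
Exactly, OR = (60 * 41) / (41 * 48) = 2460 / 1968
OR = 1.25

1.25


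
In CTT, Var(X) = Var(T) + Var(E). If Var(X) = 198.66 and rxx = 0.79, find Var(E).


var_true = rxx * var_obs = 0.79 * 198.66 = 156.9414
var_error = var_obs - var_true
var_error = 198.66 - 156.9414
var_error = 41.7186

41.7186


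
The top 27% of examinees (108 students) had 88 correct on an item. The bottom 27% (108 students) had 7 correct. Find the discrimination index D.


p_upper = 88/108 = 0.8148
p_lower = 7/108 = 0.0648
D = 0.8148 - 0.0648 = 0.75

0.75


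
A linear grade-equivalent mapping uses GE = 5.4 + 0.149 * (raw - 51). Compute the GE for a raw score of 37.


raw - median = 37 - 51 = -14
slope * diff = 0.149 * -14 = -2.086
GE = 5.4 + -2.086
GE = 3.314

3.314


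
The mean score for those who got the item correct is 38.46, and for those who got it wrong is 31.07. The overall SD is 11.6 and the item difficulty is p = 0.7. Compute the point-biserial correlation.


q = 1 - p = 0.3
rpb = ((M1 - M0) / SD) * sqrt(p * q)
rpb = ((38.46 - 31.07) / 11.6) * sqrt(0.7 * 0.3)
rpb = 0.2919

0.2919


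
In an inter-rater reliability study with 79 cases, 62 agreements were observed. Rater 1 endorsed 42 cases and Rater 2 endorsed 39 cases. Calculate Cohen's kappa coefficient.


P_o = 62/79 = 0.78481
P_e = (42*39 + 37*40) / 6241 = 0.499599
kappa = (P_o - P_e) / (1 - P_e)
kappa = (0.78481 - 0.499599) / (1 - 0.499599)
kappa = 0.57

0.57


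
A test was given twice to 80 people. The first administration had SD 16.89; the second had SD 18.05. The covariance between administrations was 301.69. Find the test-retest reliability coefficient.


r = cov(X,Y) / (SD_X * SD_Y)
r = 301.69 / (16.89 * 18.05)
r = 301.69 / 304.8645
r = 0.9896

0.9896


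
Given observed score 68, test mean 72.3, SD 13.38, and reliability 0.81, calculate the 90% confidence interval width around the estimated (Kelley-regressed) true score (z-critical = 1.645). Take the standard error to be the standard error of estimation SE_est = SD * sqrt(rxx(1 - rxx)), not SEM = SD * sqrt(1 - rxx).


True score estimate = 0.81*68 + 0.19*72.3 = 68.817
SE_est = SD * sqrt(rxx * (1 - rxx)) = 13.38 * sqrt(0.81 * 0.19) = 13.38 * sqrt(0.1539) = 5.248986
CI = T_est +/- z * SE_est, so width = 2 * z * SE_est = 2 * 1.645 * 5.248986
Width = 17.2692

17.2692


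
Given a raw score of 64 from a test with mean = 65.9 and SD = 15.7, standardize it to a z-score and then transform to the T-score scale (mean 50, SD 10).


z = (X - mean) / SD = (64 - 65.9) / 15.7
z = -1.9 / 15.7
z = -0.121
T-score = T = 50 + 10z
Carry z at full precision (z = -1.9 / 15.7) into the conversion:
T-score = 50 + 10 * (-1.9 / 15.7) = 50 + -19 / 15.7
T-score = 50 + -1.2102
T-score = 48.7898

48.7898


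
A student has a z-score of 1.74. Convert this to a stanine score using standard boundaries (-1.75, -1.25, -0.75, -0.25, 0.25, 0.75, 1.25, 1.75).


Stanine boundaries: [-1.75, -1.25, -0.75, -0.25, 0.25, 0.75, 1.25, 1.75]
z = 1.74
Check each boundary:
  z >= -1.75 -> could be stanine 2
  z >= -1.25 -> could be stanine 3
  z >= -0.75 -> could be stanine 4
  z >= -0.25 -> could be stanine 5
  z >= 0.25 -> could be stanine 6
  z >= 0.75 -> could be stanine 7
  z >= 1.25 -> could be stanine 8
  z < 1.75
Highest qualifying boundary gives stanine = 8

8


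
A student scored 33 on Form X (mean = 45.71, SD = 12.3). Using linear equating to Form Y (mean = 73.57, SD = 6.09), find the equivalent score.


slope = SD_Y / SD_X = 6.09 / 12.3 ~ 0.4951
intercept = mean_Y - slope * mean_X = 73.57 - (6.09 / 12.3) * 45.71 ~ 50.938
Y = slope * X + intercept. To avoid rounding drift from the rounded slope/intercept, evaluate the equivalent form Y = mean_Y + SD_Y * (X - mean_X) / SD_X at full precision:
Y = 73.57 + 6.09 * (33 - 45.71) / 12.3
Y = 73.57 - 6.09 * 12.71 / 12.3
Y = 73.57 - 77.4039 / 12.3
Y = 73.57 - 6.293
Y = 67.277

67.277


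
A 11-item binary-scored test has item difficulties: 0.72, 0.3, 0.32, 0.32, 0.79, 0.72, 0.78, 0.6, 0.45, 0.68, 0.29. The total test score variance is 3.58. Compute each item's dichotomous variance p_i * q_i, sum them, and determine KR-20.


For each item, compute p_i * q_i:
  Item 1: 0.72 * 0.28 = 0.2016
  Item 2: 0.3 * 0.7 = 0.21
  Item 3: 0.32 * 0.68 = 0.2176
  Item 4: 0.32 * 0.68 = 0.2176
  Item 5: 0.79 * 0.21 = 0.1659
  Item 6: 0.72 * 0.28 = 0.2016
  Item 7: 0.78 * 0.22 = 0.1716
  Item 8: 0.6 * 0.4 = 0.24
  Item 9: 0.45 * 0.55 = 0.2475
  Item 10: 0.68 * 0.32 = 0.2176
  Item 11: 0.29 * 0.71 = 0.2059
Sum(p_i * q_i) = 0.2016 + 0.21 + 0.2176 + 0.2176 + 0.1659 + 0.2016 + 0.1716 + 0.24 + 0.2475 + 0.2176 + 0.2059 = 2.2969
KR-20 = (k/(k-1)) * (1 - Sum(p_i*q_i) / Var_total)
= (11/10) * (1 - 2.2969/3.58)
= 1.1 * 0.3584
KR-20 = 0.3942

0.3942


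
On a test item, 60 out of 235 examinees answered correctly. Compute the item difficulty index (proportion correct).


Item difficulty p = number correct / total examinees
p = 60 / 235
p = 0.2553

0.2553


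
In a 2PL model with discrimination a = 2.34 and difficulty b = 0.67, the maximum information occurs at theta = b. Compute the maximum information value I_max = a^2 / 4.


For 2PL, max info at theta = b = 0.67
I_max = a^2 / 4 = 2.34^2 / 4
= 5.4756 / 4
I_max = 1.3689

1.3689


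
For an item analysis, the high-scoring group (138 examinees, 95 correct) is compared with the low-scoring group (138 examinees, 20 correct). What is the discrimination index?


p_upper = 95/138 = 0.6884
p_lower = 20/138 = 0.1449
D = 0.6884 - 0.1449 = 0.5435

0.5435


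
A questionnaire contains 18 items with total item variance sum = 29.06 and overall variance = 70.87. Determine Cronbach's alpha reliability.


alpha = (k/(k-1)) * (1 - sum(si^2)/s_total^2)
= (18/17) * (1 - 29.06/70.87)
alpha = 0.6247

0.6247


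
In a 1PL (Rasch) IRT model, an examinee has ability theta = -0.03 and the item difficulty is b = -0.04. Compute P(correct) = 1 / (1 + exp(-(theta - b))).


theta - b = -0.03 - -0.04 = 0.01
exp(-(theta - b)) = exp(-0.01) = 0.99
P = 1 / (1 + 0.99)
P = 0.5025

0.5025


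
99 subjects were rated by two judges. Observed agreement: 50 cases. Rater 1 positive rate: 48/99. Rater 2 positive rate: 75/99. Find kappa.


P_o = 50/99 = 0.505051
P_e = (48*75 + 51*24) / 9801 = 0.492195
kappa = (P_o - P_e) / (1 - P_e)
kappa = (0.505051 - 0.492195) / (1 - 0.492195)
kappa = 0.0253

0.0253


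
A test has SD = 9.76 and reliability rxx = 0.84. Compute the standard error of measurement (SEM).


SEM = SD * sqrt(1 - rxx)
SEM = 9.76 * sqrt(1 - 0.84)
SEM = 9.76 * sqrt(0.16) = 9.76 * 0.4
SEM = 3.904

3.904


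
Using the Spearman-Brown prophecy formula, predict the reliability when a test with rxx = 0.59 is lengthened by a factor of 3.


r_new = (n * rxx) / (1 + (n-1) * rxx)
r_new = (3 * 0.59) / (1 + 2 * 0.59)
r_new = 1.77 / 2.18
r_new = 0.8119

0.8119


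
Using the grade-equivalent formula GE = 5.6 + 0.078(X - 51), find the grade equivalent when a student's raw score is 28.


raw - median = 28 - 51 = -23
slope * diff = 0.078 * -23 = -1.794
GE = 5.6 + -1.794
GE = 3.806

3.806


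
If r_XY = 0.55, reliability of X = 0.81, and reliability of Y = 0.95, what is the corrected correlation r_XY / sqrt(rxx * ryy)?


r_corrected = rxy / sqrt(rxx * ryy)
= 0.55 / sqrt(0.81 * 0.95)
= 0.55 / sqrt(0.7695)
= 0.55 / 0.877211
r_corrected = 0.627

0.627


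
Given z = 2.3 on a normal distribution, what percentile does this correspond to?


CDF(z) = 0.5 * (1 + erf(z/sqrt(2)))
erf(1.6263) = 0.9786
CDF = 0.9893
Percentile rank = 0.9893 * 100 = 98.93

98.93


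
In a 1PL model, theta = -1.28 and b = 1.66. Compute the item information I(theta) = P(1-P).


P = 1/(1+exp(-(-1.28-1.66))) = 0.0502
I = P*(1-P) = 0.0502 * 0.9498
I = 0.0477

0.0477


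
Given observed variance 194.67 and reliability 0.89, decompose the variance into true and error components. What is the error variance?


var_true = rxx * var_obs = 0.89 * 194.67 = 173.2563
var_error = var_obs - var_true
var_error = 194.67 - 173.2563
var_error = 21.4137

21.4137


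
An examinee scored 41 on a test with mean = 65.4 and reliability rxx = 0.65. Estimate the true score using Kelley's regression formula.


T_est = rxx * X + (1 - rxx) * mean
T_est = 0.65 * 41 + 0.35 * 65.4
T_est = 26.65 + 22.89
T_est = 49.54

49.54


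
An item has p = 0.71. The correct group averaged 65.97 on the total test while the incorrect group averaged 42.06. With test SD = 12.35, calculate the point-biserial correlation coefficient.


q = 1 - p = 0.29
rpb = ((M1 - M0) / SD) * sqrt(p * q)
rpb = ((65.97 - 42.06) / 12.35) * sqrt(0.71 * 0.29)
rpb = 0.8785

0.8785


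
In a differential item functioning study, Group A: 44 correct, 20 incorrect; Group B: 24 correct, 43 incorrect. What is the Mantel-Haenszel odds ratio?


Odds_A = 44/20 = 2.2
Odds_B = 24/43 = 0.5581
OR = Odds_A / Odds_B = 2.2 / 0.5581
Exactly, OR = (44 * 43) / (20 * 24) = 1892 / 480
OR = 3.9417

3.9417


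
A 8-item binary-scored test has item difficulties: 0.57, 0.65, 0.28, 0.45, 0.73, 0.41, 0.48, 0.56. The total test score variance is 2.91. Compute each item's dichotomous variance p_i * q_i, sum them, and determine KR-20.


For each item, compute p_i * q_i:
  Item 1: 0.57 * 0.43 = 0.2451
  Item 2: 0.65 * 0.35 = 0.2275
  Item 3: 0.28 * 0.72 = 0.2016
  Item 4: 0.45 * 0.55 = 0.2475
  Item 5: 0.73 * 0.27 = 0.1971
  Item 6: 0.41 * 0.59 = 0.2419
  Item 7: 0.48 * 0.52 = 0.2496
  Item 8: 0.56 * 0.44 = 0.2464
Sum(p_i * q_i) = 0.2451 + 0.2275 + 0.2016 + 0.2475 + 0.1971 + 0.2419 + 0.2496 + 0.2464 = 1.8567
KR-20 = (k/(k-1)) * (1 - Sum(p_i*q_i) / Var_total)
= (8/7) * (1 - 1.8567/2.91)
= 1.1429 * 0.362
KR-20 = 0.4137

0.4137


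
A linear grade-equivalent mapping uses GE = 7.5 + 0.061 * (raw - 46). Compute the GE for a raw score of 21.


raw - median = 21 - 46 = -25
slope * diff = 0.061 * -25 = -1.525
GE = 7.5 + -1.525
GE = 5.975

5.975


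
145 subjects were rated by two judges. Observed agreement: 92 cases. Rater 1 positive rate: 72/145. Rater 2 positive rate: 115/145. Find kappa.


P_o = 92/145 = 0.634483
P_e = (72*115 + 73*30) / 21025 = 0.497979
kappa = (P_o - P_e) / (1 - P_e)
kappa = (0.634483 - 0.497979) / (1 - 0.497979)
kappa = 0.2719

0.2719


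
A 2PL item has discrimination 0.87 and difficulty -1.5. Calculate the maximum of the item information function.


For 2PL, max info at theta = b = -1.5
I_max = a^2 / 4 = 0.87^2 / 4
= 0.7569 / 4
I_max = 0.1892

0.1892


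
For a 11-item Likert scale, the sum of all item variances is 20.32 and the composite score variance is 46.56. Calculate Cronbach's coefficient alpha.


alpha = (k/(k-1)) * (1 - sum(si^2)/s_total^2)
= (11/10) * (1 - 20.32/46.56)
alpha = 0.6199

0.6199


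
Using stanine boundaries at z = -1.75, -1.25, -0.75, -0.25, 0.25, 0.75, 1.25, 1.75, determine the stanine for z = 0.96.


Stanine boundaries: [-1.75, -1.25, -0.75, -0.25, 0.25, 0.75, 1.25, 1.75]
z = 0.96
Check each boundary:
  z >= -1.75 -> could be stanine 2
  z >= -1.25 -> could be stanine 3
  z >= -0.75 -> could be stanine 4
  z >= -0.25 -> could be stanine 5
  z >= 0.25 -> could be stanine 6
  z >= 0.75 -> could be stanine 7
  z < 1.25
  z < 1.75
Highest qualifying boundary gives stanine = 7

7


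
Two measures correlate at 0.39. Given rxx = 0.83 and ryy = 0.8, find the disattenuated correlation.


r_corrected = rxy / sqrt(rxx * ryy)
= 0.39 / sqrt(0.83 * 0.8)
= 0.39 / sqrt(0.664)
= 0.39 / 0.814862
r_corrected = 0.4786

0.4786


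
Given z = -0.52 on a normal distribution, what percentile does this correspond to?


CDF(z) = 0.5 * (1 + erf(z/sqrt(2)))
erf(-0.3677) = -0.3969
CDF = 0.3015
Percentile rank = 0.3015 * 100 = 30.15

30.15


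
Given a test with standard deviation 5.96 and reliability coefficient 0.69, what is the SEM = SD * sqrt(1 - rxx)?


SEM = SD * sqrt(1 - rxx)
SEM = 5.96 * sqrt(1 - 0.69)
SEM = 5.96 * sqrt(0.31) = 5.96 * 0.556776
SEM = 3.3184

3.3184


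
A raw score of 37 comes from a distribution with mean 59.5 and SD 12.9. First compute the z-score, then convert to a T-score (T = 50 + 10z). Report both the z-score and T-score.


z = (X - mean) / SD = (37 - 59.5) / 12.9
z = -22.5 / 12.9
z = -1.7442
T-score = T = 50 + 10z
Carry z at full precision (z = -22.5 / 12.9) into the conversion:
T-score = 50 + 10 * (-22.5 / 12.9) = 50 + -225 / 12.9
T-score = 50 + -17.4419
T-score = 32.5581

32.5581


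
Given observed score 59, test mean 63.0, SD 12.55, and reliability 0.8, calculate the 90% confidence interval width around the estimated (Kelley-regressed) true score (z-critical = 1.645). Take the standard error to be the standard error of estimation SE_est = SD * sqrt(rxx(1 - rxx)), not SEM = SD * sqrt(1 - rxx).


True score estimate = 0.8*59 + 0.2*63.0 = 59.8
SE_est = SD * sqrt(rxx * (1 - rxx)) = 12.55 * sqrt(0.8 * 0.2) = 12.55 * sqrt(0.16) = 5.02
CI = T_est +/- z * SE_est, so width = 2 * z * SE_est = 2 * 1.645 * 5.02
Width = 16.5158

16.5158


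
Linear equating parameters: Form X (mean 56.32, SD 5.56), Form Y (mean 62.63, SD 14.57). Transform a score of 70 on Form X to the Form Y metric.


slope = SD_Y / SD_X = 14.57 / 5.56 ~ 2.6205
intercept = mean_Y - slope * mean_X = 62.63 - (14.57 / 5.56) * 56.32 ~ -84.9568
Y = slope * X + intercept. To avoid rounding drift from the rounded slope/intercept, evaluate the equivalent form Y = mean_Y + SD_Y * (X - mean_X) / SD_X at full precision:
Y = 62.63 + 14.57 * (70 - 56.32) / 5.56
Y = 62.63 + 14.57 * 13.68 / 5.56
Y = 62.63 + 199.3176 / 5.56
Y = 62.63 + 35.8485
Y = 98.4785

98.4785


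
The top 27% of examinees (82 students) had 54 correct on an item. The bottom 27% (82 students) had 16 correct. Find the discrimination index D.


p_upper = 54/82 = 0.6585
p_lower = 16/82 = 0.1951
D = 0.6585 - 0.1951 = 0.4634

0.4634


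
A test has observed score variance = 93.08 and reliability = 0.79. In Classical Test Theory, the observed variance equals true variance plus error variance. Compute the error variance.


var_true = rxx * var_obs = 0.79 * 93.08 = 73.5332
var_error = var_obs - var_true
var_error = 93.08 - 73.5332
var_error = 19.5468

19.5468


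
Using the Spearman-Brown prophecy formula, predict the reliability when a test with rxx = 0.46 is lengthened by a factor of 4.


r_new = (n * rxx) / (1 + (n-1) * rxx)
r_new = (4 * 0.46) / (1 + 3 * 0.46)
r_new = 1.84 / 2.38
r_new = 0.7731

0.7731


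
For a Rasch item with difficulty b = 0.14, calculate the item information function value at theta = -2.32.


P = 1/(1+exp(-(-2.32-0.14))) = 0.0787
I = P*(1-P) = 0.0787 * 0.9213
I = 0.0725

0.0725


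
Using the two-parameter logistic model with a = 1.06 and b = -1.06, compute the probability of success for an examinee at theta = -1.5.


a*(theta - b) = 1.06 * (-1.5 - -1.06) = -0.4664
exp(--0.4664) = 1.5942
P = 1 / (1 + 1.5942)
P = 0.3855

0.3855


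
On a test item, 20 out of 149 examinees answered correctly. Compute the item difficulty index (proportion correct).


Item difficulty p = number correct / total examinees
p = 20 / 149
p = 0.1342

0.1342


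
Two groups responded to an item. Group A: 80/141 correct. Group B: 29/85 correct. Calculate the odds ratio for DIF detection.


Odds_A = 80/61 = 1.3115
Odds_B = 29/56 = 0.5179
OR = Odds_A / Odds_B = 1.3115 / 0.5179
Exactly, OR = (80 * 56) / (61 * 29) = 4480 / 1769
OR = 2.5325

2.5325


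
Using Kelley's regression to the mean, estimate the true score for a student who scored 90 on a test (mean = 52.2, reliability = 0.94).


T_est = rxx * X + (1 - rxx) * mean
T_est = 0.94 * 90 + 0.06 * 52.2
T_est = 84.6 + 3.132
T_est = 87.732

87.732


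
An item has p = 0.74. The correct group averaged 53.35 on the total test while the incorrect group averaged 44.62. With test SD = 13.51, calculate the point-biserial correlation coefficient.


q = 1 - p = 0.26
rpb = ((M1 - M0) / SD) * sqrt(p * q)
rpb = ((53.35 - 44.62) / 13.51) * sqrt(0.74 * 0.26)
rpb = 0.2834

0.2834


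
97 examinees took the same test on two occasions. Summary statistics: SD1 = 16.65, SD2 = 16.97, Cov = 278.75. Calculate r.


r = cov(X,Y) / (SD_X * SD_Y)
r = 278.75 / (16.65 * 16.97)
r = 278.75 / 282.5505
r = 0.9865

0.9865


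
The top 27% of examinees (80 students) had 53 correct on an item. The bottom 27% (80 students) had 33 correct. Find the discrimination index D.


p_upper = 53/80 = 0.6625
p_lower = 33/80 = 0.4125
D = 0.6625 - 0.4125 = 0.25

0.25


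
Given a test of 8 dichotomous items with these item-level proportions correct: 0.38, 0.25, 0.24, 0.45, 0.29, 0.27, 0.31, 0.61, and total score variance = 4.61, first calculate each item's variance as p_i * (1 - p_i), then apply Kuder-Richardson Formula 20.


For each item, compute p_i * q_i:
  Item 1: 0.38 * 0.62 = 0.2356
  Item 2: 0.25 * 0.75 = 0.1875
  Item 3: 0.24 * 0.76 = 0.1824
  Item 4: 0.45 * 0.55 = 0.2475
  Item 5: 0.29 * 0.71 = 0.2059
  Item 6: 0.27 * 0.73 = 0.1971
  Item 7: 0.31 * 0.69 = 0.2139
  Item 8: 0.61 * 0.39 = 0.2379
Sum(p_i * q_i) = 0.2356 + 0.1875 + 0.1824 + 0.2475 + 0.2059 + 0.1971 + 0.2139 + 0.2379 = 1.7078
KR-20 = (k/(k-1)) * (1 - Sum(p_i*q_i) / Var_total)
= (8/7) * (1 - 1.7078/4.61)
= 1.1429 * 0.6295
KR-20 = 0.7195

0.7195


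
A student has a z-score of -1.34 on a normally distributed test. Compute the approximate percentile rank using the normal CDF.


CDF(z) = 0.5 * (1 + erf(z/sqrt(2)))
erf(-0.9475) = -0.8198
CDF = 0.0901
Percentile rank = 0.0901 * 100 = 9.01

9.01


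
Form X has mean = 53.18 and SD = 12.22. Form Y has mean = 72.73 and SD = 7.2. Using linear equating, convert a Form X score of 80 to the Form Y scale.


slope = SD_Y / SD_X = 7.2 / 12.22 ~ 0.5892
intercept = mean_Y - slope * mean_X = 72.73 - (7.2 / 12.22) * 53.18 ~ 41.3964
Y = slope * X + intercept. To avoid rounding drift from the rounded slope/intercept, evaluate the equivalent form Y = mean_Y + SD_Y * (X - mean_X) / SD_X at full precision:
Y = 72.73 + 7.2 * (80 - 53.18) / 12.22
Y = 72.73 + 7.2 * 26.82 / 12.22
Y = 72.73 + 193.104 / 12.22
Y = 72.73 + 15.8023
Y = 88.5323

88.5323


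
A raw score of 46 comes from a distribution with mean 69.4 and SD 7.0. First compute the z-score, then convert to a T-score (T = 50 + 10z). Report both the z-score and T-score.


z = (X - mean) / SD = (46 - 69.4) / 7.0
z = -23.4 / 7.0
z = -3.3429
T-score = T = 50 + 10z
Carry z at full precision (z = -23.4 / 7.0) into the conversion:
T-score = 50 + 10 * (-23.4 / 7.0) = 50 + -234 / 7.0
T-score = 50 + -33.4286
T-score = 16.5714

16.5714


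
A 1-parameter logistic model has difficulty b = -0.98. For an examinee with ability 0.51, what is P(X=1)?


theta - b = 0.51 - -0.98 = 1.49
exp(-(theta - b)) = exp(-1.49) = 0.2254
P = 1 / (1 + 0.2254)
P = 0.8161

0.8161


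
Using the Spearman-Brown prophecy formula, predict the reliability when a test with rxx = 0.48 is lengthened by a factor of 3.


r_new = (n * rxx) / (1 + (n-1) * rxx)
r_new = (3 * 0.48) / (1 + 2 * 0.48)
r_new = 1.44 / 1.96
r_new = 0.7347

0.7347


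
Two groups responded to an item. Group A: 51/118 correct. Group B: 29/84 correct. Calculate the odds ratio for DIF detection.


Odds_A = 51/67 = 0.7612
Odds_B = 29/55 = 0.5273
OR = Odds_A / Odds_B = 0.7612 / 0.5273
Exactly, OR = (51 * 55) / (67 * 29) = 2805 / 1943
OR = 1.4436

1.4436


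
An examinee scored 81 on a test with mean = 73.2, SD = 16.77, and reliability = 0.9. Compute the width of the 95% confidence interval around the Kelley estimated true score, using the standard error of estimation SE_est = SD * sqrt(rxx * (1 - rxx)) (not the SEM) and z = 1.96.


True score estimate = 0.9*81 + 0.1*73.2 = 80.22
SE_est = SD * sqrt(rxx * (1 - rxx)) = 16.77 * sqrt(0.9 * 0.1) = 16.77 * sqrt(0.09) = 5.031
CI = T_est +/- z * SE_est, so width = 2 * z * SE_est = 2 * 1.96 * 5.031
Width = 19.7215

19.7215


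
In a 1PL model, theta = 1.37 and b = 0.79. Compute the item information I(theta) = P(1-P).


P = 1/(1+exp(-(1.37-0.79))) = 0.6411
I = P*(1-P) = 0.6411 * 0.3589
I = 0.2301

0.2301


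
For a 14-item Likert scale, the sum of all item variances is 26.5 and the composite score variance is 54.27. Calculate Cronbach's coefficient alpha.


alpha = (k/(k-1)) * (1 - sum(si^2)/s_total^2)
= (14/13) * (1 - 26.5/54.27)
alpha = 0.5511

0.5511


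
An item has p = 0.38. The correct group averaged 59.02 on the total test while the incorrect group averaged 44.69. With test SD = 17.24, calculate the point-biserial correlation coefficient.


q = 1 - p = 0.62
rpb = ((M1 - M0) / SD) * sqrt(p * q)
rpb = ((59.02 - 44.69) / 17.24) * sqrt(0.38 * 0.62)
rpb = 0.4035

0.4035


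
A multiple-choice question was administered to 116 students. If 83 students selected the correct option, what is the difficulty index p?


Item difficulty p = number correct / total examinees
p = 83 / 116
p = 0.7155

0.7155


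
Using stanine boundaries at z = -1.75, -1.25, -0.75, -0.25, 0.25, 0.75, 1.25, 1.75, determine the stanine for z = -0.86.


Stanine boundaries: [-1.75, -1.25, -0.75, -0.25, 0.25, 0.75, 1.25, 1.75]
z = -0.86
Check each boundary:
  z >= -1.75 -> could be stanine 2
  z >= -1.25 -> could be stanine 3
  z < -0.75
  z < -0.25
  z < 0.25
  z < 0.75
  z < 1.25
  z < 1.75
Highest qualifying boundary gives stanine = 3

3


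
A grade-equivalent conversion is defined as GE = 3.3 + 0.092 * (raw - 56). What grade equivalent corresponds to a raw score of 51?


raw - median = 51 - 56 = -5
slope * diff = 0.092 * -5 = -0.46
GE = 3.3 + -0.46
GE = 2.84

2.84


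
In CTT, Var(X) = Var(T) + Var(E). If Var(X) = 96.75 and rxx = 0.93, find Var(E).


var_true = rxx * var_obs = 0.93 * 96.75 = 89.9775
var_error = var_obs - var_true
var_error = 96.75 - 89.9775
var_error = 6.7725

6.7725


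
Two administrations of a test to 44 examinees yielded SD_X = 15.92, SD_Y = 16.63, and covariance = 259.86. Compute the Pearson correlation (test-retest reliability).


r = cov(X,Y) / (SD_X * SD_Y)
r = 259.86 / (15.92 * 16.63)
r = 259.86 / 264.7496
r = 0.9815

0.9815


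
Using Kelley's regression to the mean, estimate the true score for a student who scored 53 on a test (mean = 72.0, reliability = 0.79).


T_est = rxx * X + (1 - rxx) * mean
T_est = 0.79 * 53 + 0.21 * 72.0
T_est = 41.87 + 15.12
T_est = 56.99

56.99


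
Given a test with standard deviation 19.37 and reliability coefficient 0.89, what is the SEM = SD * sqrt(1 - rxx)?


SEM = SD * sqrt(1 - rxx)
SEM = 19.37 * sqrt(1 - 0.89)
SEM = 19.37 * sqrt(0.11) = 19.37 * 0.331662
SEM = 6.4243

6.4243


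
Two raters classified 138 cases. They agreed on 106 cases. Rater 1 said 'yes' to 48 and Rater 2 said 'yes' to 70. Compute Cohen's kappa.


P_o = 106/138 = 0.768116
P_e = (48*70 + 90*68) / 19044 = 0.497795
kappa = (P_o - P_e) / (1 - P_e)
kappa = (0.768116 - 0.497795) / (1 - 0.497795)
kappa = 0.5383

0.5383


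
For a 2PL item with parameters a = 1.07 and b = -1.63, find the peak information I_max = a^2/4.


For 2PL, max info at theta = b = -1.63
I_max = a^2 / 4 = 1.07^2 / 4
= 1.1449 / 4
I_max = 0.2862

0.2862


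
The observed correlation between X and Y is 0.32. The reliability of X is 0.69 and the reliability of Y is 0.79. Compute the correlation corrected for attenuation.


r_corrected = rxy / sqrt(rxx * ryy)
= 0.32 / sqrt(0.69 * 0.79)
= 0.32 / sqrt(0.5451)
= 0.32 / 0.738309
r_corrected = 0.4334

0.4334


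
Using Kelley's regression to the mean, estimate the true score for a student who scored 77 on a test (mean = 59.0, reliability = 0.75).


T_est = rxx * X + (1 - rxx) * mean
T_est = 0.75 * 77 + 0.25 * 59.0
T_est = 57.75 + 14.75
T_est = 72.5

72.5


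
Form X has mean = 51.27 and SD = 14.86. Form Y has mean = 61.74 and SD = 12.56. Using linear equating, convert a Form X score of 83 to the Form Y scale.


slope = SD_Y / SD_X = 12.56 / 14.86 ~ 0.8452
intercept = mean_Y - slope * mean_X = 61.74 - (12.56 / 14.86) * 51.27 ~ 18.4055
Y = slope * X + intercept. To avoid rounding drift from the rounded slope/intercept, evaluate the equivalent form Y = mean_Y + SD_Y * (X - mean_X) / SD_X at full precision:
Y = 61.74 + 12.56 * (83 - 51.27) / 14.86
Y = 61.74 + 12.56 * 31.73 / 14.86
Y = 61.74 + 398.5288 / 14.86
Y = 61.74 + 26.8189
Y = 88.5589

88.5589


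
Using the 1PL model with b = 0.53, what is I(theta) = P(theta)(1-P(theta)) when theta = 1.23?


P = 1/(1+exp(-(1.23-0.53))) = 0.6682
I = P*(1-P) = 0.6682 * 0.3318
I = 0.2217

0.2217


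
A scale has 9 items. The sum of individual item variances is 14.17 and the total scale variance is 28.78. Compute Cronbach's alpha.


alpha = (k/(k-1)) * (1 - sum(si^2)/s_total^2)
= (9/8) * (1 - 14.17/28.78)
alpha = 0.5711

0.5711


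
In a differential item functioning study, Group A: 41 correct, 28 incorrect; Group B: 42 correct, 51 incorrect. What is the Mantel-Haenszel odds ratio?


Odds_A = 41/28 = 1.4643
Odds_B = 42/51 = 0.8235
OR = Odds_A / Odds_B = 1.4643 / 0.8235
Exactly, OR = (41 * 51) / (28 * 42) = 2091 / 1176
OR = 1.7781

1.7781


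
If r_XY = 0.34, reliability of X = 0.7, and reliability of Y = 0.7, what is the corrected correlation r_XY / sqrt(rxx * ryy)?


r_corrected = rxy / sqrt(rxx * ryy)
= 0.34 / sqrt(0.7 * 0.7)
= 0.34 / sqrt(0.49)
= 0.34 / 0.7
r_corrected = 0.4857

0.4857


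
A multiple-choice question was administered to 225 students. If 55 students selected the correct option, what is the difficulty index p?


Item difficulty p = number correct / total examinees
p = 55 / 225
p = 0.2444

0.2444


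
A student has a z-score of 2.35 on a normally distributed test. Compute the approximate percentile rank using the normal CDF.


CDF(z) = 0.5 * (1 + erf(z/sqrt(2)))
erf(1.6617) = 0.9812
CDF = 0.9906
Percentile rank = 0.9906 * 100 = 99.06

99.06


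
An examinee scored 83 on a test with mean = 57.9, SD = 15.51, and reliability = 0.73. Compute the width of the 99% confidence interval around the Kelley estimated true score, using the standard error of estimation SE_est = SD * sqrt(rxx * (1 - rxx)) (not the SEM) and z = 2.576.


True score estimate = 0.73*83 + 0.27*57.9 = 76.223
SE_est = SD * sqrt(rxx * (1 - rxx)) = 15.51 * sqrt(0.73 * 0.27) = 15.51 * sqrt(0.1971) = 6.885811
CI = T_est +/- z * SE_est, so width = 2 * z * SE_est = 2 * 2.576 * 6.885811
Width = 35.4757

35.4757


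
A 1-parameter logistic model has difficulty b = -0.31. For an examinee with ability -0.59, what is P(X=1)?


theta - b = -0.59 - -0.31 = -0.28
exp(-(theta - b)) = exp(0.28) = 1.3231
P = 1 / (1 + 1.3231)
P = 0.4305

0.4305


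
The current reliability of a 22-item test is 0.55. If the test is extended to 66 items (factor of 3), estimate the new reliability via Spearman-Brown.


r_new = (n * rxx) / (1 + (n-1) * rxx)
r_new = (3 * 0.55) / (1 + 2 * 0.55)
r_new = 1.65 / 2.1
r_new = 0.7857

0.7857


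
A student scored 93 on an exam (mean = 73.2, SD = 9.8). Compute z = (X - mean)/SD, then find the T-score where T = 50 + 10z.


z = (X - mean) / SD = (93 - 73.2) / 9.8
z = 19.8 / 9.8
z = 2.0204
T-score = T = 50 + 10z
Carry z at full precision (z = 19.8 / 9.8) into the conversion:
T-score = 50 + 10 * (19.8 / 9.8) = 50 + 198 / 9.8
T-score = 50 + 20.2041
T-score = 70.2041

70.2041


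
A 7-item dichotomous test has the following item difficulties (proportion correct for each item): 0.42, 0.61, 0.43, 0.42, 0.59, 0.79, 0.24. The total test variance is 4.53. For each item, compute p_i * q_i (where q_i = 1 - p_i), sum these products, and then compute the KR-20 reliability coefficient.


For each item, compute p_i * q_i:
  Item 1: 0.42 * 0.58 = 0.2436
  Item 2: 0.61 * 0.39 = 0.2379
  Item 3: 0.43 * 0.57 = 0.2451
  Item 4: 0.42 * 0.58 = 0.2436
  Item 5: 0.59 * 0.41 = 0.2419
  Item 6: 0.79 * 0.21 = 0.1659
  Item 7: 0.24 * 0.76 = 0.1824
Sum(p_i * q_i) = 0.2436 + 0.2379 + 0.2451 + 0.2436 + 0.2419 + 0.1659 + 0.1824 = 1.5604
KR-20 = (k/(k-1)) * (1 - Sum(p_i*q_i) / Var_total)
= (7/6) * (1 - 1.5604/4.53)
= 1.1667 * 0.6555
KR-20 = 0.7648

0.7648
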